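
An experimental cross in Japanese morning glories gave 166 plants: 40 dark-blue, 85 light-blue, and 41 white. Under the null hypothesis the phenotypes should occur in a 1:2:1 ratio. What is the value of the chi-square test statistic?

0.108

Total ratio parts = 4. Expected numbers out of 166:
  dark-blue: 166 × 1/4 = 41.5
  light-blue: 166 × 2/4 = 83
  white: 166 × 1/4 = 41.5
χ² = Σ (O − E)² / E
  dark-blue: (40 − 41.5)² / 41.5 = 0.0542
  light-blue: (85 − 83)² / 83 = 0.0482
  white: (41 − 41.5)² / 41.5 = 0.0060
χ² = 0.0542 + 0.0482 + 0.0060 = 0.1084 ≈ 0.108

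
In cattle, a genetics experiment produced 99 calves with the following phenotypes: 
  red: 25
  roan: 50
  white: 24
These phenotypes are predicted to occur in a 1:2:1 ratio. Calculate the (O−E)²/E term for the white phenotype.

Under the 1:2:1 hypothesis (Σ ratio = 4, N = 99):
  red: 99 × 1/4 = 24.75
  roan: 99 × 2/4 = 49.5
  white: 99 × 1/4 = 24.75
Contribution of white: (24 − 24.75)² / 24.75 = 0.0227

0.023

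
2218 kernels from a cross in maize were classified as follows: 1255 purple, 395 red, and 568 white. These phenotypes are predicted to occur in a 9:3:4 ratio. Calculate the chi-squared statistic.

The 9:3:4 ratio has 16 parts, so with N = 2218 the expected counts are:
  purple: 2218 × 9/16 = 1247.625
  red: 2218 × 3/16 = 415.875
  white: 2218 × 4/16 = 554.5
χ² = Σ (O − E)² / E
  purple: (1255 − 1247.625)² / 1247.625 = 0.0436
  red: (395 − 415.875)² / 415.875 = 1.0478
  white: (568 − 554.5)² / 554.5 = 0.3287
χ² = 0.0436 + 1.0478 + 0.3287 = 1.4201 ≈ 1.420

1.420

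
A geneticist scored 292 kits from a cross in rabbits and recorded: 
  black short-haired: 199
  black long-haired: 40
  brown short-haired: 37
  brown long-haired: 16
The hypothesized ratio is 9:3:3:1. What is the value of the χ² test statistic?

17.358

The 9:3:3:1 ratio has 16 parts, so with N = 292 the expected counts are:
  black short-haired: 292 × 9/16 = 164.25
  black long-haired: 292 × 3/16 = 54.75
  brown short-haired: 292 × 3/16 = 54.75
  brown long-haired: 292 × 1/16 = 18.25
χ² = Σ (O − E)² / E
  black short-haired: (199 − 164.25)² / 164.25 = 7.3520
  black long-haired: (40 − 54.75)² / 54.75 = 3.9737
  brown short-haired: (37 − 54.75)² / 54.75 = 5.7546
  brown long-haired: (16 − 18.25)² / 18.25 = 0.2774
χ² = 7.3520 + 3.9737 + 5.7546 + 0.2774 = 17.3577 ≈ 17.358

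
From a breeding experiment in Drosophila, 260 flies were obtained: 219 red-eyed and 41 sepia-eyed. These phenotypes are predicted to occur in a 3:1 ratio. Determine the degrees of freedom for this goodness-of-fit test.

A goodness-of-fit test with 2 phenotype classes has df = 2 − 1 = 1.

1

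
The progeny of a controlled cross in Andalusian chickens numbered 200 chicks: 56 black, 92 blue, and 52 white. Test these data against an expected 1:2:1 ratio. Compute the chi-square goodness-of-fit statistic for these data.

Total ratio parts = 4. Expected numbers out of 200:
  black: 200 × 1/4 = 50
  blue: 200 × 2/4 = 100
  white: 200 × 1/4 = 50
χ² = Σ (O − E)² / E
  black: (56 − 50)² / 50 = 0.7200
  blue: (92 − 100)² / 100 = 0.6400
  white: (52 − 50)² / 50 = 0.0800
χ² = 0.7200 + 0.6400 + 0.0800 = 1.440

1.440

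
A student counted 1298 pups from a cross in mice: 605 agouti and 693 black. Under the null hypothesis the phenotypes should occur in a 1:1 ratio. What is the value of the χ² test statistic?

Expected counts for N = 1298 under a 1:1 ratio (total parts = 2):
  agouti: 1298 × 1/2 = 649
  black: 1298 × 1/2 = 649
χ² = Σ (O − E)² / E
  agouti: (605 − 649)² / 649 = 2.9831
  black: (693 − 649)² / 649 = 2.9831
χ² = 2.9831 + 2.9831 = 5.9662 ≈ 5.966

5.966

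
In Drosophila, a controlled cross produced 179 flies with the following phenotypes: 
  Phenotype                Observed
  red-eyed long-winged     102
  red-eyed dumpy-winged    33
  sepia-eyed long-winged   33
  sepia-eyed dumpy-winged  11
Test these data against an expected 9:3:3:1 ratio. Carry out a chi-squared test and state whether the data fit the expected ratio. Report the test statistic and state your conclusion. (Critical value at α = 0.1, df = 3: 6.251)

0.039; consistent

The 9:3:3:1 ratio has 16 parts, so with N = 179 the expected counts are:
  red-eyed long-winged: 179 × 9/16 = 100.6875
  red-eyed dumpy-winged: 179 × 3/16 = 33.5625
  sepia-eyed long-winged: 179 × 3/16 = 33.5625
  sepia-eyed dumpy-winged: 179 × 1/16 = 11.1875
χ² = Σ (O − E)² / E
  red-eyed long-winged: (102 − 100.6875)² / 100.6875 = 0.0171
  red-eyed dumpy-winged: (33 − 33.5625)² / 33.5625 = 0.0094
  sepia-eyed long-winged: (33 − 33.5625)² / 33.5625 = 0.0094
  sepia-eyed dumpy-winged: (11 − 11.1875)² / 11.1875 = 0.0031
χ² = 0.0171 + 0.0094 + 0.0094 + 0.0031 = 0.039
Degrees of freedom = 4 − 1 = 3; critical value at α = 0.1 is 6.251.
Since 0.039 < 6.251, we fail to reject the null hypothesis — the data are consistent with the 9:3:3:1 ratio.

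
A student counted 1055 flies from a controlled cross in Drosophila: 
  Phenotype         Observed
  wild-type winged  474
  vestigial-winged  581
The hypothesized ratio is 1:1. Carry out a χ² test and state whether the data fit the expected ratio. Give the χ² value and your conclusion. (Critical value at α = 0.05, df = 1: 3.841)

10.852; not consistent

Expected counts for N = 1055 under a 1:1 ratio (total parts = 2):
  wild-type winged: 1055 × 1/2 = 527.5
  vestigial-winged: 1055 × 1/2 = 527.5
χ² = Σ (O − E)² / E
  wild-type winged: (474 − 527.5)² / 527.5 = 5.4261
  vestigial-winged: (581 − 527.5)² / 527.5 = 5.4261
χ² = 5.4261 + 5.4261 = 10.8522 ≈ 10.852
Degrees of freedom = 2 − 1 = 1; critical value at α = 0.05 is 3.841.
Since 10.852 > 3.841, we reject the null hypothesis — the data do not fit the 1:1 ratio.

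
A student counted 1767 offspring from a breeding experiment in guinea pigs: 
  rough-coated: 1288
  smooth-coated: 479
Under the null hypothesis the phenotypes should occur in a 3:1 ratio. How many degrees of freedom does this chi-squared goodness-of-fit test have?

A goodness-of-fit test with 2 phenotype classes has df = 2 − 1 = 1.

1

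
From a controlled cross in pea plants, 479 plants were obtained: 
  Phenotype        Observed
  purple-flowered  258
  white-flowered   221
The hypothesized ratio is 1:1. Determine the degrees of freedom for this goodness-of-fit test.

A goodness-of-fit test with 2 phenotype classes has df = 2 − 1 = 1.

1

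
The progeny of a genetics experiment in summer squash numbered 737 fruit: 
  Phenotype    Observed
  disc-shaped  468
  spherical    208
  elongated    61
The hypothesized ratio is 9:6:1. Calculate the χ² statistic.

28.648

Under the 9:6:1 hypothesis (Σ ratio = 16, N = 737):
  disc-shaped: 737 × 9/16 = 414.5625
  spherical: 737 × 6/16 = 276.375
  elongated: 737 × 1/16 = 46.0625
χ² = Σ (O − E)² / E
  disc-shaped: (468 − 414.5625)² / 414.5625 = 6.8881
  spherical: (208 − 276.375)² / 276.375 = 16.9159
  elongated: (61 − 46.0625)² / 46.0625 = 4.8440
χ² = 6.8881 + 16.9159 + 4.8440 = 28.648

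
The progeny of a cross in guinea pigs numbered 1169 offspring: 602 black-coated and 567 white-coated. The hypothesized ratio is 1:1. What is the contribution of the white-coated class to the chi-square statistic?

Expected counts for N = 1169 under a 1:1 ratio (total parts = 2):
  black-coated: 1169 × 1/2 = 584.5
  white-coated: 1169 × 1/2 = 584.5
Contribution of white-coated: (567 − 584.5)² / 584.5 = 0.5240

0.524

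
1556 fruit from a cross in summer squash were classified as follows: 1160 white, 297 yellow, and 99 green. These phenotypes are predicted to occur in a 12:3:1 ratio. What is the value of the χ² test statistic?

0.168

Under the 12:3:1 hypothesis (Σ ratio = 16, N = 1556):
  white: 1556 × 12/16 = 1167
  yellow: 1556 × 3/16 = 291.75
  green: 1556 × 1/16 = 97.25
χ² = Σ (O − E)² / E
  white: (1160 − 1167)² / 1167 = 0.0420
  yellow: (297 − 291.75)² / 291.75 = 0.0945
  green: (99 − 97.25)² / 97.25 = 0.0315
χ² = 0.0420 + 0.0945 + 0.0315 = 0.168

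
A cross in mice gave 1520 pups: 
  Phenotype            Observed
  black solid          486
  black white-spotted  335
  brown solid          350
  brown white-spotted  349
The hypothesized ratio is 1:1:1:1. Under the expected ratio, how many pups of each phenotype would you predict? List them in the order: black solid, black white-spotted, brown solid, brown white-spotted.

Expected counts for N = 1520 under a 1:1:1:1 ratio (total parts = 4):
  black solid: 1520 × 1/4 = 380
  black white-spotted: 1520 × 1/4 = 380
  brown solid: 1520 × 1/4 = 380
  brown white-spotted: 1520 × 1/4 = 380

380, 380, 380, 380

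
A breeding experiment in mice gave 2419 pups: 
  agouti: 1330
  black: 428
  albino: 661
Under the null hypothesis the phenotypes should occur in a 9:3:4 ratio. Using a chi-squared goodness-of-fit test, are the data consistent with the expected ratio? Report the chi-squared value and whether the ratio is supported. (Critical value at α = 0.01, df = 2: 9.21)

Expected counts for N = 2419 under a 9:3:4 ratio (total parts = 16):
  agouti: 2419 × 9/16 = 1360.6875
  black: 2419 × 3/16 = 453.5625
  albino: 2419 × 4/16 = 604.75
χ² = Σ (O − E)² / E
  agouti: (1330 − 1360.6875)² / 1360.6875 = 0.6921
  black: (428 − 453.5625)² / 453.5625 = 1.4407
  albino: (661 − 604.75)² / 604.75 = 5.2320
χ² = 0.6921 + 1.4407 + 5.2320 = 7.3648 ≈ 7.365
Degrees of freedom = 3 − 1 = 2; critical value at α = 0.01 is 9.21.
Since 7.365 < 9.21, we fail to reject the null hypothesis — the data are consistent with the 9:3:4 ratio.

7.365; consistent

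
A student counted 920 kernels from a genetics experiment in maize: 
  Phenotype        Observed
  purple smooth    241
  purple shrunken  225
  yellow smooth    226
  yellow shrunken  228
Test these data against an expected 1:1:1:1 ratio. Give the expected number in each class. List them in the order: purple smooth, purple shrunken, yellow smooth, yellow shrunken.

230, 230, 230, 230

Total ratio parts = 4. Expected numbers out of 920:
  purple smooth: 920 × 1/4 = 230
  purple shrunken: 920 × 1/4 = 230
  yellow smooth: 920 × 1/4 = 230
  yellow shrunken: 920 × 1/4 = 230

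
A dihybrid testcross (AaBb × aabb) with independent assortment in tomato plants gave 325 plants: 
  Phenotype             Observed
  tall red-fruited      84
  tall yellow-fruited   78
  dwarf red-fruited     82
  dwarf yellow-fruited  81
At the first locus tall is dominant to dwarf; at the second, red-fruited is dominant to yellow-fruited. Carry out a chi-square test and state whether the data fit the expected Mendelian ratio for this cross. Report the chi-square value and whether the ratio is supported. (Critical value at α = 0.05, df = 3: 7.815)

0.231; consistent

A dihybrid testcross with independent assortment gives a 1:1:1:1 ratio.
The 1:1:1:1 ratio has 4 parts, so with N = 325 the expected counts are:
  tall red-fruited: 325 × 1/4 = 81.25
  tall yellow-fruited: 325 × 1/4 = 81.25
  dwarf red-fruited: 325 × 1/4 = 81.25
  dwarf yellow-fruited: 325 × 1/4 = 81.25
χ² = Σ (O − E)² / E
  tall red-fruited: (84 − 81.25)² / 81.25 = 0.0931
  tall yellow-fruited: (78 − 81.25)² / 81.25 = 0.1300
  dwarf red-fruited: (82 − 81.25)² / 81.25 = 0.0069
  dwarf yellow-fruited: (81 − 81.25)² / 81.25 = 0.0008
χ² = 0.0931 + 0.1300 + 0.0069 + 0.0008 = 0.2308 ≈ 0.231
Degrees of freedom = 4 − 1 = 3; critical value at α = 0.05 is 7.815.
Since 0.231 < 7.815, we fail to reject the null hypothesis — the data are consistent with the 1:1:1:1 ratio.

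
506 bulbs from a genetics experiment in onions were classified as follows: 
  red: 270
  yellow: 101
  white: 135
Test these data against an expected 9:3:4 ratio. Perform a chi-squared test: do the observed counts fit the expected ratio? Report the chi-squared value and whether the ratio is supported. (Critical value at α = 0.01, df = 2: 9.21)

Total ratio parts = 16. Expected numbers out of 506:
  red: 506 × 9/16 = 284.625
  yellow: 506 × 3/16 = 94.875
  white: 506 × 4/16 = 126.5
χ² = Σ (O − E)² / E
  red: (270 − 284.625)² / 284.625 = 0.7515
  yellow: (101 − 94.875)² / 94.875 = 0.3954
  white: (135 − 126.5)² / 126.5 = 0.5711
χ² = 0.7515 + 0.3954 + 0.5711 = 1.718
Degrees of freedom = 3 − 1 = 2; critical value at α = 0.01 is 9.21.
Since 1.718 < 9.21, we fail to reject the null hypothesis — the data are consistent with the 9:3:4 ratio.

1.718; consistent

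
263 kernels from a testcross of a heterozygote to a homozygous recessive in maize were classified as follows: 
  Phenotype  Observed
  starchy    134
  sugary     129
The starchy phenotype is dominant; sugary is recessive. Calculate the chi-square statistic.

A testcross of a heterozygote (Aa × aa) gives a 1:1 phenotypic ratio.
Under the 1:1 hypothesis (Σ ratio = 2, N = 263):
  starchy: 263 × 1/2 = 131.5
  sugary: 263 × 1/2 = 131.5
χ² = Σ (O − E)² / E
  starchy: (134 − 131.5)² / 131.5 = 0.0475
  sugary: (129 − 131.5)² / 131.5 = 0.0475
χ² = 0.0475 + 0.0475 = 0.095

0.095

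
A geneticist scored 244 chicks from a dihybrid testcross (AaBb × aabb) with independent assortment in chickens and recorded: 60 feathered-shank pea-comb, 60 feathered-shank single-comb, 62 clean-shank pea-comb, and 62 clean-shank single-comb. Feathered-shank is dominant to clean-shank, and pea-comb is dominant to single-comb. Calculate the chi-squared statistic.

A dihybrid testcross with independent assortment gives a 1:1:1:1 ratio.
Total ratio parts = 4. Expected numbers out of 244:
  feathered-shank pea-comb: 244 × 1/4 = 61
  feathered-shank single-comb: 244 × 1/4 = 61
  clean-shank pea-comb: 244 × 1/4 = 61
  clean-shank single-comb: 244 × 1/4 = 61
χ² = Σ (O − E)² / E
  feathered-shank pea-comb: (60 − 61)² / 61 = 0.0164
  feathered-shank single-comb: (60 − 61)² / 61 = 0.0164
  clean-shank pea-comb: (62 − 61)² / 61 = 0.0164
  clean-shank single-comb: (62 − 61)² / 61 = 0.0164
χ² = 0.0164 + 0.0164 + 0.0164 + 0.0164 = 0.0656 ≈ 0.066

0.066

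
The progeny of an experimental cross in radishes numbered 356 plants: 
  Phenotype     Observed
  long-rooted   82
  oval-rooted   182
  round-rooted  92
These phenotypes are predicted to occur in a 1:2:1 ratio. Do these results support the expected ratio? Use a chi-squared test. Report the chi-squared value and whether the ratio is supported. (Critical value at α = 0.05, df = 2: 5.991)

0.742; consistent

Under the 1:2:1 hypothesis (Σ ratio = 4, N = 356):
  long-rooted: 356 × 1/4 = 89
  oval-rooted: 356 × 2/4 = 178
  round-rooted: 356 × 1/4 = 89
χ² = Σ (O − E)² / E
  long-rooted: (82 − 89)² / 89 = 0.5506
  oval-rooted: (182 − 178)² / 178 = 0.0899
  round-rooted: (92 − 89)² / 89 = 0.1011
χ² = 0.5506 + 0.0899 + 0.1011 = 0.7416 ≈ 0.742
Degrees of freedom = 3 − 1 = 2; critical value at α = 0.05 is 5.991.
Since 0.742 < 5.991, we fail to reject the null hypothesis — the data are consistent with the 1:2:1 ratio.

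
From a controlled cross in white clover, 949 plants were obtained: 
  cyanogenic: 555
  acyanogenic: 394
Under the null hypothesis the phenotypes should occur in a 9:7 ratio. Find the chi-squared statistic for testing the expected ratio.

1.922

Expected counts for N = 949 under a 9:7 ratio (total parts = 16):
  cyanogenic: 949 × 9/16 = 533.8125
  acyanogenic: 949 × 7/16 = 415.1875
χ² = Σ (O − E)² / E
  cyanogenic: (555 − 533.8125)² / 533.8125 = 0.8410
  acyanogenic: (394 − 415.1875)² / 415.1875 = 1.0812
χ² = 0.8410 + 1.0812 = 1.9222 ≈ 1.922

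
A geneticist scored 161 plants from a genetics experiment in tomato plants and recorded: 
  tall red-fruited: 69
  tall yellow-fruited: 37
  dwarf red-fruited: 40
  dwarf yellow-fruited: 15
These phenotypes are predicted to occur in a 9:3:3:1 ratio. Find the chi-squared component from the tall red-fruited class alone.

5.134

The 9:3:3:1 ratio has 16 parts, so with N = 161 the expected counts are:
  tall red-fruited: 161 × 9/16 = 90.5625
  tall yellow-fruited: 161 × 3/16 = 30.1875
  dwarf red-fruited: 161 × 3/16 = 30.1875
  dwarf yellow-fruited: 161 × 1/16 = 10.0625
Contribution of tall red-fruited: (69 − 90.5625)² / 90.5625 = 5.1339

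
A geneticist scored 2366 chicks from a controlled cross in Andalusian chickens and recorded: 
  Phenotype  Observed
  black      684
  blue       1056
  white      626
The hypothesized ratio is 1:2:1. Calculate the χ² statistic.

30.112

Expected counts for N = 2366 under a 1:2:1 ratio (total parts = 4):
  black: 2366 × 1/4 = 591.5
  blue: 2366 × 2/4 = 1183
  white: 2366 × 1/4 = 591.5
χ² = Σ (O − E)² / E
  black: (684 − 591.5)² / 591.5 = 14.4653
  blue: (1056 − 1183)² / 1183 = 13.6340
  white: (626 − 591.5)² / 591.5 = 2.0123
χ² = 14.4653 + 13.6340 + 2.0123 = 30.1116 ≈ 30.112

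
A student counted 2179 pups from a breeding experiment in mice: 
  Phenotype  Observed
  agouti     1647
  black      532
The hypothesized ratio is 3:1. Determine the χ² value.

0.398

Under the 3:1 hypothesis (Σ ratio = 4, N = 2179):
  agouti: 2179 × 3/4 = 1634.25
  black: 2179 × 1/4 = 544.75
χ² = Σ (O − E)² / E
  agouti: (1647 − 1634.25)² / 1634.25 = 0.0995
  black: (532 − 544.75)² / 544.75 = 0.2984
χ² = 0.0995 + 0.2984 = 0.3979 ≈ 0.398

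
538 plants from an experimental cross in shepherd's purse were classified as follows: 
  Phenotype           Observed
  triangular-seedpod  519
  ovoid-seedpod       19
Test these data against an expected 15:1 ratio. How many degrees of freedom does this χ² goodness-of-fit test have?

1

A goodness-of-fit test with 2 phenotype classes has df = 2 − 1 = 1.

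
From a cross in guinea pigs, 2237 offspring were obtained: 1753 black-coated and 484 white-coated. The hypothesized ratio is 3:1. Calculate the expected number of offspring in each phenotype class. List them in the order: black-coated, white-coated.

The 3:1 ratio has 4 parts, so with N = 2237 the expected counts are:
  black-coated: 2237 × 3/4 = 1677.75
  white-coated: 2237 × 1/4 = 559.25

1677.75, 559.25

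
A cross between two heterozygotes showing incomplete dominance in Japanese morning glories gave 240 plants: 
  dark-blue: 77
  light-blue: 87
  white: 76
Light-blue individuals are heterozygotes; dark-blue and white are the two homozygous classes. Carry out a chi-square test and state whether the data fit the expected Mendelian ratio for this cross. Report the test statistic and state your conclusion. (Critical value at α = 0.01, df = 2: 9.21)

18.158; not consistent

With incomplete dominance, a heterozygote × heterozygote cross gives a 1:2:1 phenotypic ratio.
The 1:2:1 ratio has 4 parts, so with N = 240 the expected counts are:
  dark-blue: 240 × 1/4 = 60
  light-blue: 240 × 2/4 = 120
  white: 240 × 1/4 = 60
χ² = Σ (O − E)² / E
  dark-blue: (77 − 60)² / 60 = 4.8167
  light-blue: (87 − 120)² / 120 = 9.0750
  white: (76 − 60)² / 60 = 4.2667
χ² = 4.8167 + 9.0750 + 4.2667 = 18.1584 ≈ 18.158
Degrees of freedom = 3 − 1 = 2; critical value at α = 0.01 is 9.21.
Since 18.158 > 9.21, we reject the null hypothesis — the data do not fit the 1:2:1 ratio.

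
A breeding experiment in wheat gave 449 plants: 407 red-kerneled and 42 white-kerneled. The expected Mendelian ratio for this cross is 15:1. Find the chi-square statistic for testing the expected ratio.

7.384

Expected counts for N = 449 under a 15:1 ratio (total parts = 16):
  red-kerneled: 449 × 15/16 = 420.9375
  white-kerneled: 449 × 1/16 = 28.0625
χ² = Σ (O − E)² / E
  red-kerneled: (407 − 420.9375)² / 420.9375 = 0.4615
  white-kerneled: (42 − 28.0625)² / 28.0625 = 6.9222
χ² = 0.4615 + 6.9222 = 7.3837 ≈ 7.384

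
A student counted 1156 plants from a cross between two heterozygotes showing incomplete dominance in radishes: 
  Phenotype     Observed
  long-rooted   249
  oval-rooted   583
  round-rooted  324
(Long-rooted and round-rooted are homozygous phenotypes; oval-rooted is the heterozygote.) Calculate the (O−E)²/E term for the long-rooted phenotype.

5.536

With incomplete dominance, a heterozygote × heterozygote cross gives a 1:2:1 phenotypic ratio.
The 1:2:1 ratio has 4 parts, so with N = 1156 the expected counts are:
  long-rooted: 1156 × 1/4 = 289
  oval-rooted: 1156 × 2/4 = 578
  round-rooted: 1156 × 1/4 = 289
Contribution of long-rooted: (249 − 289)² / 289 = 5.5363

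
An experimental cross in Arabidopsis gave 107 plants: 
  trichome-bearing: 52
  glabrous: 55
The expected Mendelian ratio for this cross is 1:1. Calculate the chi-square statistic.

Total ratio parts = 2. Expected numbers out of 107:
  trichome-bearing: 107 × 1/2 = 53.5
  glabrous: 107 × 1/2 = 53.5
χ² = Σ (O − E)² / E
  trichome-bearing: (52 − 53.5)² / 53.5 = 0.0421
  glabrous: (55 − 53.5)² / 53.5 = 0.0421
χ² = 0.0421 + 0.0421 = 0.0842 ≈ 0.084

0.084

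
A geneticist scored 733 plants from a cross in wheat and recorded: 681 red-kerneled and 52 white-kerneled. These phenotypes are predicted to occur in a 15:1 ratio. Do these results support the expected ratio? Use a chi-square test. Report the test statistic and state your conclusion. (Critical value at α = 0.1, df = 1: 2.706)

Under the 15:1 hypothesis (Σ ratio = 16, N = 733):
  red-kerneled: 733 × 15/16 = 687.1875
  white-kerneled: 733 × 1/16 = 45.8125
χ² = Σ (O − E)² / E
  red-kerneled: (681 − 687.1875)² / 687.1875 = 0.0557
  white-kerneled: (52 − 45.8125)² / 45.8125 = 0.8357
χ² = 0.0557 + 0.8357 = 0.8914 ≈ 0.891
Degrees of freedom = 2 − 1 = 1; critical value at α = 0.1 is 2.706.
Since 0.891 < 2.706, we fail to reject the null hypothesis — the data are consistent with the 15:1 ratio.

0.891; consistent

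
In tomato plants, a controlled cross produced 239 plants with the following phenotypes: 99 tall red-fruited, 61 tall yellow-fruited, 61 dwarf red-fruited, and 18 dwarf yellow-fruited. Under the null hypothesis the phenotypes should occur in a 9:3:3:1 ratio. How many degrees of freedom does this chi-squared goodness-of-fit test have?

3

A goodness-of-fit test with 4 phenotype classes has df = 4 − 1 = 3.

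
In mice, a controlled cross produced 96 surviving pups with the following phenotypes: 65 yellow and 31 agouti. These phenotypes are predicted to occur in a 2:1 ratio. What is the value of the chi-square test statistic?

0.047

Under the 2:1 hypothesis (Σ ratio = 3, N = 96):
  yellow: 96 × 2/3 = 64
  agouti: 96 × 1/3 = 32
χ² = Σ (O − E)² / E
  yellow: (65 − 64)² / 64 = 0.0156
  agouti: (31 − 32)² / 32 = 0.0312
χ² = 0.0156 + 0.0312 = 0.0468 ≈ 0.047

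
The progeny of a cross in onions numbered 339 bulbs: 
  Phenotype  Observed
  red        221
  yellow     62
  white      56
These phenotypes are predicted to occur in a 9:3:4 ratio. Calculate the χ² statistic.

14.610

Total ratio parts = 16. Expected numbers out of 339:
  red: 339 × 9/16 = 190.6875
  yellow: 339 × 3/16 = 63.5625
  white: 339 × 4/16 = 84.75
χ² = Σ (O − E)² / E
  red: (221 − 190.6875)² / 190.6875 = 4.8186
  yellow: (62 − 63.5625)² / 63.5625 = 0.0384
  white: (56 − 84.75)² / 84.75 = 9.7529
χ² = 4.8186 + 0.0384 + 9.7529 = 14.6099 ≈ 14.610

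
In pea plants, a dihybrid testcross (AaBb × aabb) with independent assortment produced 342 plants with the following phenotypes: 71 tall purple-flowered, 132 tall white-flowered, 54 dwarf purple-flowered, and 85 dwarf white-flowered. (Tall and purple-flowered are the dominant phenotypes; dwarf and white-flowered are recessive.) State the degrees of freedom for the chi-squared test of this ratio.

3

A dihybrid testcross with independent assortment gives a 1:1:1:1 ratio.
A goodness-of-fit test with 4 phenotype classes has df = 4 − 1 = 3.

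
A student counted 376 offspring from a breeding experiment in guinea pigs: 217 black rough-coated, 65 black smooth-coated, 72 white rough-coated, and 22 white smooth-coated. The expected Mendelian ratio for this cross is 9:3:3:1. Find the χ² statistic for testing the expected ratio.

0.700

The 9:3:3:1 ratio has 16 parts, so with N = 376 the expected counts are:
  black rough-coated: 376 × 9/16 = 211.5
  black smooth-coated: 376 × 3/16 = 70.5
  white rough-coated: 376 × 3/16 = 70.5
  white smooth-coated: 376 × 1/16 = 23.5
χ² = Σ (O − E)² / E
  black rough-coated: (217 − 211.5)² / 211.5 = 0.1430
  black smooth-coated: (65 − 70.5)² / 70.5 = 0.4291
  white rough-coated: (72 − 70.5)² / 70.5 = 0.0319
  white smooth-coated: (22 − 23.5)² / 23.5 = 0.0957
χ² = 0.1430 + 0.4291 + 0.0319 + 0.0957 = 0.6997 ≈ 0.700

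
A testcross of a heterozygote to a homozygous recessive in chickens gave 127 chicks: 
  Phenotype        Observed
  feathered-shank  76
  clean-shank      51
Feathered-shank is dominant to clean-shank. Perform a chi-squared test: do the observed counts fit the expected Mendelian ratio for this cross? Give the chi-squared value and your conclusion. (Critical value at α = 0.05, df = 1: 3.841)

4.921; not consistent

A testcross of a heterozygote (Aa × aa) gives a 1:1 phenotypic ratio.
Under the 1:1 hypothesis (Σ ratio = 2, N = 127):
  feathered-shank: 127 × 1/2 = 63.5
  clean-shank: 127 × 1/2 = 63.5
χ² = Σ (O − E)² / E
  feathered-shank: (76 − 63.5)² / 63.5 = 2.4606
  clean-shank: (51 − 63.5)² / 63.5 = 2.4606
χ² = 2.4606 + 2.4606 = 4.9212 ≈ 4.921
Degrees of freedom = 2 − 1 = 1; critical value at α = 0.05 is 3.841.
Since 4.921 > 3.841, we reject the null hypothesis — the data do not fit the 1:1 ratio.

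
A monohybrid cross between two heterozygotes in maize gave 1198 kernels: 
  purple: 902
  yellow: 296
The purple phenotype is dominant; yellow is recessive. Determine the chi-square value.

For a monohybrid cross between heterozygotes with complete dominance, the expected phenotypic ratio is 3:1.
Under the 3:1 hypothesis (Σ ratio = 4, N = 1198):
  purple: 1198 × 3/4 = 898.5
  yellow: 1198 × 1/4 = 299.5
χ² = Σ (O − E)² / E
  purple: (902 − 898.5)² / 898.5 = 0.0136
  yellow: (296 − 299.5)² / 299.5 = 0.0409
χ² = 0.0136 + 0.0409 = 0.0545 ≈ 0.055

0.055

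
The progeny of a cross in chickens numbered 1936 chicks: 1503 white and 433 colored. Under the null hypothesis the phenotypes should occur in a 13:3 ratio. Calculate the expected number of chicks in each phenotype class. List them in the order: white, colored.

Under the 13:3 hypothesis (Σ ratio = 16, N = 1936):
  white: 1936 × 13/16 = 1573
  colored: 1936 × 3/16 = 363

1573, 363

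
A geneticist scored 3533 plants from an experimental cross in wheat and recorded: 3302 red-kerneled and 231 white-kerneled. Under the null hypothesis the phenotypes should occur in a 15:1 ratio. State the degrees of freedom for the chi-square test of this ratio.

1

A goodness-of-fit test with 2 phenotype classes has df = 2 − 1 = 1.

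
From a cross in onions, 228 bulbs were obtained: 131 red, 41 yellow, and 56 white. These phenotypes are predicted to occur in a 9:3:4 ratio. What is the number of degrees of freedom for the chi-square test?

A goodness-of-fit test with 3 phenotype classes has df = 3 − 1 = 2.

2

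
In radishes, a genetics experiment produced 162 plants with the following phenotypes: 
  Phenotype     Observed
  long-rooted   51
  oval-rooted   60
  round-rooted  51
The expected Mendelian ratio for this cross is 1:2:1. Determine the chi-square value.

The 1:2:1 ratio has 4 parts, so with N = 162 the expected counts are:
  long-rooted: 162 × 1/4 = 40.5
  oval-rooted: 162 × 2/4 = 81
  round-rooted: 162 × 1/4 = 40.5
χ² = Σ (O − E)² / E
  long-rooted: (51 − 40.5)² / 40.5 = 2.7222
  oval-rooted: (60 − 81)² / 81 = 5.4444
  round-rooted: (51 − 40.5)² / 40.5 = 2.7222
χ² = 2.7222 + 5.4444 + 2.7222 = 10.8888 ≈ 10.889

10.889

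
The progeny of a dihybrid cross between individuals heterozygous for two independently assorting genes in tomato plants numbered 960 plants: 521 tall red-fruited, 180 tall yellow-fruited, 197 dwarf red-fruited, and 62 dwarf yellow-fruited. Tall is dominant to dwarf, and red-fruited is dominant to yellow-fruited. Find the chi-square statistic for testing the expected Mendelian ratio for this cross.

2.341

A dihybrid F₂ with independent assortment and complete dominance at both loci gives a 9:3:3:1 phenotypic ratio.
Total ratio parts = 16. Expected numbers out of 960:
  tall red-fruited: 960 × 9/16 = 540
  tall yellow-fruited: 960 × 3/16 = 180
  dwarf red-fruited: 960 × 3/16 = 180
  dwarf yellow-fruited: 960 × 1/16 = 60
χ² = Σ (O − E)² / E
  tall red-fruited: (521 − 540)² / 540 = 0.6685
  tall yellow-fruited: (180 − 180)² / 180 = 0.0000
  dwarf red-fruited: (197 − 180)² / 180 = 1.6056
  dwarf yellow-fruited: (62 − 60)² / 60 = 0.0667
χ² = 0.6685 + 0.0000 + 1.6056 + 0.0667 = 2.3408 ≈ 2.341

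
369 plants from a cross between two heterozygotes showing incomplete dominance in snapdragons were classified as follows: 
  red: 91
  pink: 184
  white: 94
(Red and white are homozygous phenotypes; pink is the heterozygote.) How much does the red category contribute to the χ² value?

With incomplete dominance, a heterozygote × heterozygote cross gives a 1:2:1 phenotypic ratio.
Under the 1:2:1 hypothesis (Σ ratio = 4, N = 369):
  red: 369 × 1/4 = 92.25
  pink: 369 × 2/4 = 184.5
  white: 369 × 1/4 = 92.25
Contribution of red: (91 − 92.25)² / 92.25 = 0.0169

0.017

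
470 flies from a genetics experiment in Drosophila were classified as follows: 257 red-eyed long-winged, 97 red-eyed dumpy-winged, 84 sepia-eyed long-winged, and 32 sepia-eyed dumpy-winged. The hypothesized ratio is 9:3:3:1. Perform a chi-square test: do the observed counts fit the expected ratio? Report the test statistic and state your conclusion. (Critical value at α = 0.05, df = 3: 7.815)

Expected counts for N = 470 under a 9:3:3:1 ratio (total parts = 16):
  red-eyed long-winged: 470 × 9/16 = 264.375
  red-eyed dumpy-winged: 470 × 3/16 = 88.125
  sepia-eyed long-winged: 470 × 3/16 = 88.125
  sepia-eyed dumpy-winged: 470 × 1/16 = 29.375
χ² = Σ (O − E)² / E
  red-eyed long-winged: (257 − 264.375)² / 264.375 = 0.2057
  red-eyed dumpy-winged: (97 − 88.125)² / 88.125 = 0.8938
  sepia-eyed long-winged: (84 − 88.125)² / 88.125 = 0.1931
  sepia-eyed dumpy-winged: (32 − 29.375)² / 29.375 = 0.2346
χ² = 0.2057 + 0.8938 + 0.1931 + 0.2346 = 1.5272 ≈ 1.527
Degrees of freedom = 4 − 1 = 3; critical value at α = 0.05 is 7.815.
Since 1.527 < 7.815, we fail to reject the null hypothesis — the data are consistent with the 9:3:3:1 ratio.

1.527; consistent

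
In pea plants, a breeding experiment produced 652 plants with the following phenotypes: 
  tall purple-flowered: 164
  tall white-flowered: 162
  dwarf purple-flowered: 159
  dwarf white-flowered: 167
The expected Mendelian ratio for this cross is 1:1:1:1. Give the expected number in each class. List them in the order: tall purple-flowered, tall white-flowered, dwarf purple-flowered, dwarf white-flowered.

Total ratio parts = 4. Expected numbers out of 652:
  tall purple-flowered: 652 × 1/4 = 163
  tall white-flowered: 652 × 1/4 = 163
  dwarf purple-flowered: 652 × 1/4 = 163
  dwarf white-flowered: 652 × 1/4 = 163

163, 163, 163, 163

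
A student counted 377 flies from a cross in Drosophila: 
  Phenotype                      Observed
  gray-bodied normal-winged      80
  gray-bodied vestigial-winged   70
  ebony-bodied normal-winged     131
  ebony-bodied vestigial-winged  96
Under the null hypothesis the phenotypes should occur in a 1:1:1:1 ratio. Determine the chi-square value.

22.756

Total ratio parts = 4. Expected numbers out of 377:
  gray-bodied normal-winged: 377 × 1/4 = 94.25
  gray-bodied vestigial-winged: 377 × 1/4 = 94.25
  ebony-bodied normal-winged: 377 × 1/4 = 94.25
  ebony-bodied vestigial-winged: 377 × 1/4 = 94.25
χ² = Σ (O − E)² / E
  gray-bodied normal-winged: (80 − 94.25)² / 94.25 = 2.1545
  gray-bodied vestigial-winged: (70 − 94.25)² / 94.25 = 6.2394
  ebony-bodied normal-winged: (131 − 94.25)² / 94.25 = 14.3296
  ebony-bodied vestigial-winged: (96 − 94.25)² / 94.25 = 0.0325
χ² = 2.1545 + 6.2394 + 14.3296 + 0.0325 = 22.756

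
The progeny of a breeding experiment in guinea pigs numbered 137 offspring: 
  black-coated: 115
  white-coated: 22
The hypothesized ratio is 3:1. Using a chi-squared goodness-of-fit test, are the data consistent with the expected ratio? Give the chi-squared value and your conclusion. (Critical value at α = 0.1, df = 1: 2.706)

5.842; not consistent

Total ratio parts = 4. Expected numbers out of 137:
  black-coated: 137 × 3/4 = 102.75
  white-coated: 137 × 1/4 = 34.25
χ² = Σ (O − E)² / E
  black-coated: (115 − 102.75)² / 102.75 = 1.4605
  white-coated: (22 − 34.25)² / 34.25 = 4.3814
χ² = 1.4605 + 4.3814 = 5.8419 ≈ 5.842
Degrees of freedom = 2 − 1 = 1; critical value at α = 0.1 is 2.706.
Since 5.842 > 2.706, we reject the null hypothesis — the data do not fit the 3:1 ratio.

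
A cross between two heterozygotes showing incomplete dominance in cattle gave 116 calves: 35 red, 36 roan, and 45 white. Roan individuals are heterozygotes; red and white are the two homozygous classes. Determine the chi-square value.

18.414

With incomplete dominance, a heterozygote × heterozygote cross gives a 1:2:1 phenotypic ratio.
Under the 1:2:1 hypothesis (Σ ratio = 4, N = 116):
  red: 116 × 1/4 = 29
  roan: 116 × 2/4 = 58
  white: 116 × 1/4 = 29
χ² = Σ (O − E)² / E
  red: (35 − 29)² / 29 = 1.2414
  roan: (36 − 58)² / 58 = 8.3448
  white: (45 − 29)² / 29 = 8.8276
χ² = 1.2414 + 8.3448 + 8.8276 = 18.4138 ≈ 18.414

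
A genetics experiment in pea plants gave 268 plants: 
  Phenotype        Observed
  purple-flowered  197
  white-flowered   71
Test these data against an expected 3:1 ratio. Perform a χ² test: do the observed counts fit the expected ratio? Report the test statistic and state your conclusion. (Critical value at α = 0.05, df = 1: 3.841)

Expected counts for N = 268 under a 3:1 ratio (total parts = 4):
  purple-flowered: 268 × 3/4 = 201
  white-flowered: 268 × 1/4 = 67
χ² = Σ (O − E)² / E
  purple-flowered: (197 − 201)² / 201 = 0.0796
  white-flowered: (71 − 67)² / 67 = 0.2388
χ² = 0.0796 + 0.2388 = 0.3184 ≈ 0.318
Degrees of freedom = 2 − 1 = 1; critical value at α = 0.05 is 3.841.
Since 0.318 < 3.841, we fail to reject the null hypothesis — the data are consistent with the 3:1 ratio.

0.318; consistent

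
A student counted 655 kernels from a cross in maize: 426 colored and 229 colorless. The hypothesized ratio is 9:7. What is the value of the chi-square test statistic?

The 9:7 ratio has 16 parts, so with N = 655 the expected counts are:
  colored: 655 × 9/16 = 368.4375
  colorless: 655 × 7/16 = 286.5625
χ² = Σ (O − E)² / E
  colored: (426 − 368.4375)² / 368.4375 = 8.9932
  colorless: (229 − 286.5625)² / 286.5625 = 11.5627
χ² = 8.9932 + 11.5627 = 20.5559 ≈ 20.556

20.556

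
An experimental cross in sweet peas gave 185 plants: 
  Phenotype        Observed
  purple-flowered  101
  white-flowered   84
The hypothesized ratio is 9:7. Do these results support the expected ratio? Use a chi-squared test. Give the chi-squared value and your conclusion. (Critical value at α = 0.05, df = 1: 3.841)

Under the 9:7 hypothesis (Σ ratio = 16, N = 185):
  purple-flowered: 185 × 9/16 = 104.0625
  white-flowered: 185 × 7/16 = 80.9375
χ² = Σ (O − E)² / E
  purple-flowered: (101 − 104.0625)² / 104.0625 = 0.0901
  white-flowered: (84 − 80.9375)² / 80.9375 = 0.1159
χ² = 0.0901 + 0.1159 = 0.206
Degrees of freedom = 2 − 1 = 1; critical value at α = 0.05 is 3.841.
Since 0.206 < 3.841, we fail to reject the null hypothesis — the data are consistent with the 9:7 ratio.

0.206; consistent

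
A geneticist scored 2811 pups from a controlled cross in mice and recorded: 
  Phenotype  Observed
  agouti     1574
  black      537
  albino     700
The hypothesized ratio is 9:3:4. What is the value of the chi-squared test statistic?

Total ratio parts = 16. Expected numbers out of 2811:
  agouti: 2811 × 9/16 = 1581.1875
  black: 2811 × 3/16 = 527.0625
  albino: 2811 × 4/16 = 702.75
χ² = Σ (O − E)² / E
  agouti: (1574 − 1581.1875)² / 1581.1875 = 0.0327
  black: (537 − 527.0625)² / 527.0625 = 0.1874
  albino: (700 − 702.75)² / 702.75 = 0.0108
χ² = 0.0327 + 0.1874 + 0.0108 = 0.2309 ≈ 0.231

0.231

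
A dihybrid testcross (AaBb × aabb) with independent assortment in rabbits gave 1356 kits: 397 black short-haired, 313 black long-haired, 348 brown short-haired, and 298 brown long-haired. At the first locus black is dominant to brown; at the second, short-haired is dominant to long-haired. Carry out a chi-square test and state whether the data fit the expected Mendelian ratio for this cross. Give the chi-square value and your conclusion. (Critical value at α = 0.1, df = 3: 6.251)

A dihybrid testcross with independent assortment gives a 1:1:1:1 ratio.
Expected counts for N = 1356 under a 1:1:1:1 ratio (total parts = 4):
  black short-haired: 1356 × 1/4 = 339
  black long-haired: 1356 × 1/4 = 339
  brown short-haired: 1356 × 1/4 = 339
  brown long-haired: 1356 × 1/4 = 339
χ² = Σ (O − E)² / E
  black short-haired: (397 − 339)² / 339 = 9.9233
  black long-haired: (313 − 339)² / 339 = 1.9941
  brown short-haired: (348 − 339)² / 339 = 0.2389
  brown long-haired: (298 − 339)² / 339 = 4.9587
χ² = 9.9233 + 1.9941 + 0.2389 + 4.9587 = 17.115
Degrees of freedom = 4 − 1 = 3; critical value at α = 0.1 is 6.251.
Since 17.115 > 6.251, we reject the null hypothesis — the data do not fit the 1:1:1:1 ratio.

17.115; not consistent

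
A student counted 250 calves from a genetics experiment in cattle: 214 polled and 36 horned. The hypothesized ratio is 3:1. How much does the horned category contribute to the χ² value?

11.236

Total ratio parts = 4. Expected numbers out of 250:
  polled: 250 × 3/4 = 187.5
  horned: 250 × 1/4 = 62.5
Contribution of horned: (36 − 62.5)² / 62.5 = 11.2360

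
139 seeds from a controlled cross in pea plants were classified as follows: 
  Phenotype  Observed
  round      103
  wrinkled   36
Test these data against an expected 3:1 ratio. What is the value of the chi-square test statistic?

Under the 3:1 hypothesis (Σ ratio = 4, N = 139):
  round: 139 × 3/4 = 104.25
  wrinkled: 139 × 1/4 = 34.75
χ² = Σ (O − E)² / E
  round: (103 − 104.25)² / 104.25 = 0.0150
  wrinkled: (36 − 34.75)² / 34.75 = 0.0450
χ² = 0.0150 + 0.0450 = 0.060

0.060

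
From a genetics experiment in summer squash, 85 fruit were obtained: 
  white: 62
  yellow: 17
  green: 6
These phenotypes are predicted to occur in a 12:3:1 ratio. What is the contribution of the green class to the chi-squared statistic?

0.089

Total ratio parts = 16. Expected numbers out of 85:
  white: 85 × 12/16 = 63.75
  yellow: 85 × 3/16 = 15.9375
  green: 85 × 1/16 = 5.3125
Contribution of green: (6 − 5.3125)² / 5.3125 = 0.0890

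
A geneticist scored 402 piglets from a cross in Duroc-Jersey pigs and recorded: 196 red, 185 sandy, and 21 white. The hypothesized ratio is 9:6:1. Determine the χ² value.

12.472

Expected counts for N = 402 under a 9:6:1 ratio (total parts = 16):
  red: 402 × 9/16 = 226.125
  sandy: 402 × 6/16 = 150.75
  white: 402 × 1/16 = 25.125
χ² = Σ (O − E)² / E
  red: (196 − 226.125)² / 226.125 = 4.0133
  sandy: (185 − 150.75)² / 150.75 = 7.7815
  white: (21 − 25.125)² / 25.125 = 0.6772
χ² = 4.0133 + 7.7815 + 0.6772 = 12.472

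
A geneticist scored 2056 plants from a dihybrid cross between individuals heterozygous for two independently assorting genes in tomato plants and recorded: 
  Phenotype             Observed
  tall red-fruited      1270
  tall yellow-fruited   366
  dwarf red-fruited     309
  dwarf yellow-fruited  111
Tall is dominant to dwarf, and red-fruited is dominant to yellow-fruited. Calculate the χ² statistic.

A dihybrid F₂ with independent assortment and complete dominance at both loci gives a 9:3:3:1 phenotypic ratio.
Total ratio parts = 16. Expected numbers out of 2056:
  tall red-fruited: 2056 × 9/16 = 1156.5
  tall yellow-fruited: 2056 × 3/16 = 385.5
  dwarf red-fruited: 2056 × 3/16 = 385.5
  dwarf yellow-fruited: 2056 × 1/16 = 128.5
χ² = Σ (O − E)² / E
  tall red-fruited: (1270 − 1156.5)² / 1156.5 = 11.1390
  tall yellow-fruited: (366 − 385.5)² / 385.5 = 0.9864
  dwarf red-fruited: (309 − 385.5)² / 385.5 = 15.1809
  dwarf yellow-fruited: (111 − 128.5)² / 128.5 = 2.3833
χ² = 11.1390 + 0.9864 + 15.1809 + 2.3833 = 29.6896 ≈ 29.690

29.690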